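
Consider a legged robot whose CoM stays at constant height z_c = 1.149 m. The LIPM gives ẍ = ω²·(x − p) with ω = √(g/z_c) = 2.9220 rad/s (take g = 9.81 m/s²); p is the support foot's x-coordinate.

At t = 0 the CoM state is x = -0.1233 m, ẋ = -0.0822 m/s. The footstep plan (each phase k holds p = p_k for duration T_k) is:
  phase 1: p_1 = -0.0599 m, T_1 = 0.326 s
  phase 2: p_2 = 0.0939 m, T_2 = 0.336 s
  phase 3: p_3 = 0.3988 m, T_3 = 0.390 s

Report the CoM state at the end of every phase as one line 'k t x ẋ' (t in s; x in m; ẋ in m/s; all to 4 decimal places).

phase 1: p=-0.0599, T=0.326, ωT=0.952572, cosh=1.489058, sinh=1.103311; start (x,ẋ)=(-0.123300, -0.082200) → end (x,ẋ)=(-0.185344, -0.326794)
phase 2: p=0.0939, T=0.336, ωT=0.981792, cosh=1.521937, sinh=1.147298; start (x,ẋ)=(-0.185344, -0.326794) → end (x,ẋ)=(-0.459405, -1.433499)
phase 3: p=0.3988, T=0.390, ωT=1.139580, cosh=1.722704, sinh=1.402751; start (x,ẋ)=(-0.459405, -1.433499) → end (x,ẋ)=(-1.767806, -5.987137)

1 0.3260 -0.1853 -0.3268
2 0.6620 -0.4594 -1.4335
3 1.0520 -1.7678 -5.9871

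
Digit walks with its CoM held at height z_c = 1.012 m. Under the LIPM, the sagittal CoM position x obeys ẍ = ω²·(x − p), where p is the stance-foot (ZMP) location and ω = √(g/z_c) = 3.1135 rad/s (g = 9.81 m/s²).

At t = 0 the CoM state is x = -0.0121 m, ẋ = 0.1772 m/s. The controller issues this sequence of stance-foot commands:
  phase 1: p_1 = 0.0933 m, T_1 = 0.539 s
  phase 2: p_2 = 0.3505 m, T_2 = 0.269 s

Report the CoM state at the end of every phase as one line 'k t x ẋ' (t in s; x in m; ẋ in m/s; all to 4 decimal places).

phase 1: p=0.0933, T=0.539, ωT=1.678177, cosh=2.771247, sinh=2.584533; start (x,ẋ)=(-0.012100, 0.177200) → end (x,ẋ)=(-0.051695, -0.357083)
phase 2: p=0.3505, T=0.269, ωT=0.837532, cosh=1.371717, sinh=0.938939; start (x,ẋ)=(-0.051695, -0.357083) → end (x,ẋ)=(-0.308883, -1.665588)

1 0.5390 -0.0517 -0.3571
2 0.8080 -0.3089 -1.6656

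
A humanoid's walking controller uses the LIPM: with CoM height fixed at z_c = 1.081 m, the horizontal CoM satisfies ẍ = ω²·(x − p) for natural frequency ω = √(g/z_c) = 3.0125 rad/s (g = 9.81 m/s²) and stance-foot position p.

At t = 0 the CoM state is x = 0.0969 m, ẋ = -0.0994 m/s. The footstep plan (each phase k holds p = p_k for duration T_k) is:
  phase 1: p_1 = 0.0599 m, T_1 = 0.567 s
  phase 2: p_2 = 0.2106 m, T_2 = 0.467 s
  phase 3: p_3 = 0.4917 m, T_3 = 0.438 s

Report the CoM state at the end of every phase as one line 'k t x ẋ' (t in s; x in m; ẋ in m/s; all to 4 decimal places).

phase 1: p=0.0599, T=0.567, ωT=1.708087, cosh=2.849805, sinh=2.668593; start (x,ẋ)=(0.096900, -0.099400) → end (x,ẋ)=(0.077290, 0.014177)
phase 2: p=0.2106, T=0.467, ωT=1.406838, cosh=2.163970, sinh=1.919053; start (x,ẋ)=(0.077290, 0.014177) → end (x,ẋ)=(-0.068847, -0.740004)
phase 3: p=0.4917, T=0.438, ωT=1.319475, cosh=2.004366, sinh=1.737091; start (x,ẋ)=(-0.068847, -0.740004) → end (x,ẋ)=(-1.058547, -4.416571)

1 0.5670 0.0773 0.0142
2 1.0340 -0.0688 -0.7400
3 1.4720 -1.0585 -4.4166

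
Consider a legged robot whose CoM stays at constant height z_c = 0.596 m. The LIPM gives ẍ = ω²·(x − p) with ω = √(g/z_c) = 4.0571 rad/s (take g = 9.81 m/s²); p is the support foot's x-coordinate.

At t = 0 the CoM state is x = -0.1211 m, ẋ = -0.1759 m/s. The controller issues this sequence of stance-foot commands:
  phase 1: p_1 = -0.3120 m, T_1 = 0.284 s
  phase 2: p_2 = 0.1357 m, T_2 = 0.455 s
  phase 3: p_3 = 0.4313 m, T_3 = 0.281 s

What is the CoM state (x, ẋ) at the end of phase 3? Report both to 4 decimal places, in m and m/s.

phase 1: p=-0.3120, T=0.284, ωT=1.152216, cosh=1.740568, sinh=1.424632; start (x,ẋ)=(-0.121100, -0.175900) → end (x,ẋ)=(-0.041492, 0.797212)
phase 2: p=0.1357, T=0.455, ωT=1.845981, cosh=3.246089, sinh=3.088219; start (x,ẋ)=(-0.041492, 0.797212) → end (x,ẋ)=(0.167348, 0.367746)
phase 3: p=0.4313, T=0.281, ωT=1.140045, cosh=1.723357, sinh=1.403552; start (x,ẋ)=(0.167348, 0.367746) → end (x,ẋ)=(0.103638, -0.869279)

x = 0.1036, ẋ = -0.8693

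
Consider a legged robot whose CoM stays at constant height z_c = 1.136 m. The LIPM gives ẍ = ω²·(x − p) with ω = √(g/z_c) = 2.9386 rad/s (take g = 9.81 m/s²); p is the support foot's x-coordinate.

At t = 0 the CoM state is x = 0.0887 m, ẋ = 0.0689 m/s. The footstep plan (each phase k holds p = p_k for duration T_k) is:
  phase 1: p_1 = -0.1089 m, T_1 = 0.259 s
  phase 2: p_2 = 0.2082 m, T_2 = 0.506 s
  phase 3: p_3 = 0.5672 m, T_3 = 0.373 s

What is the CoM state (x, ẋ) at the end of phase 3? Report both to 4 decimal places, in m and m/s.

x = 0.9942, ẋ = 1.6596

phase 1: p=-0.1089, T=0.259, ωT=0.761097, cosh=1.303889, sinh=0.836735; start (x,ẋ)=(0.088700, 0.068900) → end (x,ẋ)=(0.168367, 0.575703)
phase 2: p=0.2082, T=0.506, ωT=1.486932, cosh=2.324783, sinh=2.098718; start (x,ẋ)=(0.168367, 0.575703) → end (x,ẋ)=(0.526758, 1.092722)
phase 3: p=0.5672, T=0.373, ωT=1.096098, cosh=1.663319, sinh=1.329147; start (x,ẋ)=(0.526758, 1.092722) → end (x,ẋ)=(0.994177, 1.659586)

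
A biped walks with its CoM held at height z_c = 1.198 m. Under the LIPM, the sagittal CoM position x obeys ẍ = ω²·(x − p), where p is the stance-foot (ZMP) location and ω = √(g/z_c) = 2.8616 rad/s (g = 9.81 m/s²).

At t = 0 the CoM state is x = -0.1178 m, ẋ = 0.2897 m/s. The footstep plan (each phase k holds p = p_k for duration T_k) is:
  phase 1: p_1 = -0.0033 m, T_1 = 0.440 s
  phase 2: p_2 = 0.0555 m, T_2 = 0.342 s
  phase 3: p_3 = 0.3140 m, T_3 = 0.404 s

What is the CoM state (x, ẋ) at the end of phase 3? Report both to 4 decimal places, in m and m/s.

phase 1: p=-0.0033, T=0.440, ωT=1.259104, cosh=1.903086, sinh=1.619178; start (x,ẋ)=(-0.117800, 0.289700) → end (x,ẋ)=(-0.057283, 0.020795)
phase 2: p=0.0555, T=0.342, ωT=0.978667, cosh=1.518360, sinh=1.142548; start (x,ẋ)=(-0.057283, 0.020795) → end (x,ẋ)=(-0.107442, -0.337170)
phase 3: p=0.3140, T=0.404, ωT=1.156086, cosh=1.746094, sinh=1.431379; start (x,ẋ)=(-0.107442, -0.337170) → end (x,ẋ)=(-0.590530, -2.314969)

x = -0.5905, ẋ = -2.3150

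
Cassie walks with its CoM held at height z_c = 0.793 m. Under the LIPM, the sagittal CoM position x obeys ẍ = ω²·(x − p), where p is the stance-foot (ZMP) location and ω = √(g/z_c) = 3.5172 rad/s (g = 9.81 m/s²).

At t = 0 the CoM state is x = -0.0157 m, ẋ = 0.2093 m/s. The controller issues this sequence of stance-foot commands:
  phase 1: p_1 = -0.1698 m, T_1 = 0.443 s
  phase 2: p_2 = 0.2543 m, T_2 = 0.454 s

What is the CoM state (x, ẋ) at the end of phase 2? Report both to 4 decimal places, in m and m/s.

x = 1.6711, ẋ = 5.2712

phase 1: p=-0.1698, T=0.443, ωT=1.558120, cosh=2.480206, sinh=2.269675; start (x,ẋ)=(-0.015700, 0.209300) → end (x,ẋ)=(0.347463, 1.749272)
phase 2: p=0.2543, T=0.454, ωT=1.596809, cosh=2.569897, sinh=2.367355; start (x,ẋ)=(0.347463, 1.749272) → end (x,ẋ)=(1.671117, 5.271163)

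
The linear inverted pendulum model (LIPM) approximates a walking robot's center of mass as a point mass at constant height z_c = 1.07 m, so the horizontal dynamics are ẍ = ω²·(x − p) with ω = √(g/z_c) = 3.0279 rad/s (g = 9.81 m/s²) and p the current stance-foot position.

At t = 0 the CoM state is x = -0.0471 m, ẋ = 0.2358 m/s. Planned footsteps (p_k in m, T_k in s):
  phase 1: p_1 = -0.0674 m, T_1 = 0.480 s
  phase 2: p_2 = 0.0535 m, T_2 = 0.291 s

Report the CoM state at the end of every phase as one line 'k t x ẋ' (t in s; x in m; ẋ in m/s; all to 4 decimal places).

1 0.4800 0.1358 0.6562
2 0.7710 0.3866 1.1771

phase 1: p=-0.0674, T=0.480, ωT=1.453392, cosh=2.255688, sinh=2.021912; start (x,ẋ)=(-0.047100, 0.235800) → end (x,ẋ)=(0.135848, 0.656171)
phase 2: p=0.0535, T=0.291, ωT=0.881119, cosh=1.413959, sinh=0.999640; start (x,ẋ)=(0.135848, 0.656171) → end (x,ẋ)=(0.386567, 1.177051)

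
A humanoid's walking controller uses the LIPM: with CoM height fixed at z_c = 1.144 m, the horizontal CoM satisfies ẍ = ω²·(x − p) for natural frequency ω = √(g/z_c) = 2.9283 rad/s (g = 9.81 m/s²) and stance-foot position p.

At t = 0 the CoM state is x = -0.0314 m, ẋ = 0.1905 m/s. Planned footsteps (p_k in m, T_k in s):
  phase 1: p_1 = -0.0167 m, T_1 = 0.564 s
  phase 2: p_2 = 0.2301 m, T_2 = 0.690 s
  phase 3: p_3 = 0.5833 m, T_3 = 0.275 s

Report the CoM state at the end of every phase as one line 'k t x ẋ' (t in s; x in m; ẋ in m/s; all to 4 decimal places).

phase 1: p=-0.0167, T=0.564, ωT=1.651561, cosh=2.703433, sinh=2.511682; start (x,ẋ)=(-0.031400, 0.190500) → end (x,ẋ)=(0.106957, 0.406886)
phase 2: p=0.2301, T=0.690, ωT=2.020527, cosh=3.837442, sinh=3.704857; start (x,ẋ)=(0.106957, 0.406886) → end (x,ẋ)=(0.272332, 0.225427)
phase 3: p=0.5833, T=0.275, ωT=0.805283, cosh=1.342145, sinh=0.895183; start (x,ẋ)=(0.272332, 0.225427) → end (x,ẋ)=(0.234850, -0.512604)

1 0.5640 0.1070 0.4069
2 1.2540 0.2723 0.2254
3 1.5290 0.2348 -0.5126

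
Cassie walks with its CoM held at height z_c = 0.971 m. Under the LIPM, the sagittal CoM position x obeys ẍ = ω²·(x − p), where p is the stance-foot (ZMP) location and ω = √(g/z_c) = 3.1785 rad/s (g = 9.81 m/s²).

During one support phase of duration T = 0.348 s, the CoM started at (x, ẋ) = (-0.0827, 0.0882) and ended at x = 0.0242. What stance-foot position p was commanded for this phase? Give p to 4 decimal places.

p = -0.1855

ωT = 3.1785·0.348 = 1.106118; cosh(ωT) = 1.676721, sinh(ωT) = 1.345881
x(T) = p + (x₀−p)·cosh(ωT) + (ẋ₀/ω)·sinh(ωT) ⇒ p·(1 − cosh) = x(T) − x₀·cosh − (ẋ₀/ω)·sinh
numerator   = 0.0242 − (-0.0827)·1.676721 − (0.0882/3.1785)·1.345881 = 0.125518
denominator = 1 − 1.676721 = -0.676721
p = 0.125518 / -0.676721 = -0.1855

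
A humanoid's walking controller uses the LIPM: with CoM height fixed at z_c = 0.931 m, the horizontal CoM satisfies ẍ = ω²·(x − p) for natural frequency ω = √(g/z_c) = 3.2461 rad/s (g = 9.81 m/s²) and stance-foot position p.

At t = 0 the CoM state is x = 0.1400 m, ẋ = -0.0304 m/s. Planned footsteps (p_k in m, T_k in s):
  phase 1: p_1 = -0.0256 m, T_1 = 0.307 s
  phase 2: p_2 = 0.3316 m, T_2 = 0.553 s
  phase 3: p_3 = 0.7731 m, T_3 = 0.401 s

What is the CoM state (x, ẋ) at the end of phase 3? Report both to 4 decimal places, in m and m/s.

phase 1: p=-0.0256, T=0.307, ωT=0.996553, cosh=1.539039, sinh=1.169889; start (x,ẋ)=(0.140000, -0.030400) → end (x,ẋ)=(0.218309, 0.582092)
phase 2: p=0.3316, T=0.553, ωT=1.795093, cosh=3.093074, sinh=2.926962; start (x,ẋ)=(0.218309, 0.582092) → end (x,ẋ)=(0.506045, 0.724048)
phase 3: p=0.7731, T=0.401, ωT=1.301686, cosh=1.973781, sinh=1.701708; start (x,ẋ)=(0.506045, 0.724048) → end (x,ẋ)=(0.625562, -0.046075)

x = 0.6256, ẋ = -0.0461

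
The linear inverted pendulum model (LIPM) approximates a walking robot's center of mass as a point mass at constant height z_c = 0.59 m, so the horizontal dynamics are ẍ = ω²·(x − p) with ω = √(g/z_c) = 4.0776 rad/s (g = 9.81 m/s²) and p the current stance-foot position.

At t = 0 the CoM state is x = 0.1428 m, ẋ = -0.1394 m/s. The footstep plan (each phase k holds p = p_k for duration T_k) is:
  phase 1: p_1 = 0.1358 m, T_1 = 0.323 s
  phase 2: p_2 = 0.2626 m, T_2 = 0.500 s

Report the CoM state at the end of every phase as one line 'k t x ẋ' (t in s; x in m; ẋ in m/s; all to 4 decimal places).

1 0.3230 0.0906 -0.2294
2 0.8230 -0.6217 -3.5442

phase 1: p=0.1358, T=0.323, ωT=1.317065, cosh=2.000185, sinh=1.732265; start (x,ẋ)=(0.142800, -0.139400) → end (x,ẋ)=(0.090581, -0.229381)
phase 2: p=0.2626, T=0.500, ωT=2.038800, cosh=3.905785, sinh=3.775601; start (x,ẋ)=(0.090581, -0.229381) → end (x,ẋ)=(-0.621663, -3.544218)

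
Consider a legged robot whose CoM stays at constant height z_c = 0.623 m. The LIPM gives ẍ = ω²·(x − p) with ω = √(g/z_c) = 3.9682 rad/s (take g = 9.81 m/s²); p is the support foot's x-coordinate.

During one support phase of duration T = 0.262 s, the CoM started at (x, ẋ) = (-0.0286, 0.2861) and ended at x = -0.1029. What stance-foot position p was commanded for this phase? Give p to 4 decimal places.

p = 0.2481

ωT = 3.9682·0.262 = 1.039668; cosh(ωT) = 1.590925, sinh(ωT) = 1.237354
x(T) = p + (x₀−p)·cosh(ωT) + (ẋ₀/ω)·sinh(ωT) ⇒ p·(1 − cosh) = x(T) − x₀·cosh − (ẋ₀/ω)·sinh
numerator   = -0.1029 − (-0.0286)·1.590925 − (0.2861/3.9682)·1.237354 = -0.146610
denominator = 1 − 1.590925 = -0.590925
p = -0.146610 / -0.590925 = 0.2481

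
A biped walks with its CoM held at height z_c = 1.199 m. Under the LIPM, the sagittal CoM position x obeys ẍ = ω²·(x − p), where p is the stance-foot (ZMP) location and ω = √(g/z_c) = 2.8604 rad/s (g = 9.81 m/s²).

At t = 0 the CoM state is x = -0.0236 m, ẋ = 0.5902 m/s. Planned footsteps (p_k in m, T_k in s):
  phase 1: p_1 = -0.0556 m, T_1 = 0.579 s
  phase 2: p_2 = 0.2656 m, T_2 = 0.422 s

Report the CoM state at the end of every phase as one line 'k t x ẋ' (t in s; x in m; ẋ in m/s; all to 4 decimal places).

1 0.5790 0.5521 1.8335
2 1.0010 1.7632 4.5871

phase 1: p=-0.0556, T=0.579, ωT=1.656172, cosh=2.715041, sinh=2.524173; start (x,ẋ)=(-0.023600, 0.590200) → end (x,ẋ)=(0.552106, 1.833462)
phase 2: p=0.2656, T=0.422, ωT=1.207089, cosh=1.821401, sinh=1.522335; start (x,ẋ)=(0.552106, 1.833462) → end (x,ẋ)=(1.763230, 4.587057)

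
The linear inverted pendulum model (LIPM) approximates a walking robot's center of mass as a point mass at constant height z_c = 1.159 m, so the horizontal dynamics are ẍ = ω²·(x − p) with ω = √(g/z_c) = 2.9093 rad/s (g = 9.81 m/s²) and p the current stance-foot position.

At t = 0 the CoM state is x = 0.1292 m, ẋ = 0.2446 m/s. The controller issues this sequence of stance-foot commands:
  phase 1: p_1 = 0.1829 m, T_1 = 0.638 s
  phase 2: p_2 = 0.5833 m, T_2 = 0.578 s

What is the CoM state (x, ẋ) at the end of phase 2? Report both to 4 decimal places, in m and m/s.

phase 1: p=0.1829, T=0.638, ωT=1.856133, cosh=3.277611, sinh=3.121335; start (x,ẋ)=(0.129200, 0.244600) → end (x,ẋ)=(0.269319, 0.314059)
phase 2: p=0.5833, T=0.578, ωT=1.681575, cosh=2.780048, sinh=2.593967; start (x,ẋ)=(0.269319, 0.314059) → end (x,ẋ)=(-0.009563, -1.496397)

x = -0.0096, ẋ = -1.4964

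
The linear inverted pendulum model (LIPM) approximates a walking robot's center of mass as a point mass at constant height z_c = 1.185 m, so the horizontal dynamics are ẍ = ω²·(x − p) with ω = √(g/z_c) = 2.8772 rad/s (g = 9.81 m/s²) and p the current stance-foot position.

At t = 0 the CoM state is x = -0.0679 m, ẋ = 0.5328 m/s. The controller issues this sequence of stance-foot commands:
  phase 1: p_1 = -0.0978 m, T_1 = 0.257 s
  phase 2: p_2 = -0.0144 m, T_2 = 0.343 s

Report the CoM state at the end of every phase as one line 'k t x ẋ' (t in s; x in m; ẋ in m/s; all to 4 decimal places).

phase 1: p=-0.0978, T=0.257, ωT=0.739440, cosh=1.286072, sinh=0.808691; start (x,ẋ)=(-0.067900, 0.532800) → end (x,ẋ)=(0.090407, 0.754789)
phase 2: p=-0.0144, T=0.343, ωT=0.986880, cosh=1.527794, sinh=1.155056; start (x,ẋ)=(0.090407, 0.754789) → end (x,ẋ)=(0.448735, 1.501471)

1 0.2570 0.0904 0.7548
2 0.6000 0.4487 1.5015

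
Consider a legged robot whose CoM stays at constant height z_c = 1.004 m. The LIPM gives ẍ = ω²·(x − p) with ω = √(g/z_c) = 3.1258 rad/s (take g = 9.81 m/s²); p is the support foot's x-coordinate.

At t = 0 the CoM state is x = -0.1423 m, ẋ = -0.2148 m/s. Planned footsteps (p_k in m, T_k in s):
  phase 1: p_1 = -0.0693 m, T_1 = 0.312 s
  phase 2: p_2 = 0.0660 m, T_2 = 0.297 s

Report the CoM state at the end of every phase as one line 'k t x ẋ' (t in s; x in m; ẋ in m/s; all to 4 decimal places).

1 0.3120 -0.2580 -0.5848
2 0.6090 -0.6077 -1.9367

phase 1: p=-0.0693, T=0.312, ωT=0.975250, cosh=1.514464, sinh=1.137365; start (x,ẋ)=(-0.142300, -0.214800) → end (x,ẋ)=(-0.258014, -0.584835)
phase 2: p=0.0660, T=0.297, ωT=0.928363, cosh=1.462781, sinh=1.067581; start (x,ẋ)=(-0.258014, -0.584835) → end (x,ẋ)=(-0.607705, -1.936734)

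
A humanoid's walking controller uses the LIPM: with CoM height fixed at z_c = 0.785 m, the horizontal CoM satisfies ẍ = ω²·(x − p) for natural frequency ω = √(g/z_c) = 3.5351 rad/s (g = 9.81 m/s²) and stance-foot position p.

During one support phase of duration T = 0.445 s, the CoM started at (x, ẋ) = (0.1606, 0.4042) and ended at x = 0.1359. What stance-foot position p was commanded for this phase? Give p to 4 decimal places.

ωT = 3.5351·0.445 = 1.573120; cosh(ωT) = 2.514532, sinh(ωT) = 2.307134
x(T) = p + (x₀−p)·cosh(ωT) + (ẋ₀/ω)·sinh(ωT) ⇒ p·(1 − cosh) = x(T) − x₀·cosh − (ẋ₀/ω)·sinh
numerator   = 0.1359 − (0.1606)·2.514532 − (0.4042/3.5351)·2.307134 = -0.531729
denominator = 1 − 2.514532 = -1.514532
p = -0.531729 / -1.514532 = 0.3511

p = 0.3511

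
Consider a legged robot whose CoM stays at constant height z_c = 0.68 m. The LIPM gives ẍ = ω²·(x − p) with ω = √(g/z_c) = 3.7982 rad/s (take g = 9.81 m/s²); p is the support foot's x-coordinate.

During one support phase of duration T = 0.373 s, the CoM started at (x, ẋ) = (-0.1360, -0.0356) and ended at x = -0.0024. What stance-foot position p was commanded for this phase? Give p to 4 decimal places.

ωT = 3.7982·0.373 = 1.416729; cosh(ωT) = 2.183057, sinh(ωT) = 1.940551
x(T) = p + (x₀−p)·cosh(ωT) + (ẋ₀/ω)·sinh(ωT) ⇒ p·(1 − cosh) = x(T) − x₀·cosh − (ẋ₀/ω)·sinh
numerator   = -0.0024 − (-0.1360)·2.183057 − (-0.0356/3.7982)·1.940551 = 0.312684
denominator = 1 − 2.183057 = -1.183057
p = 0.312684 / -1.183057 = -0.2643

p = -0.2643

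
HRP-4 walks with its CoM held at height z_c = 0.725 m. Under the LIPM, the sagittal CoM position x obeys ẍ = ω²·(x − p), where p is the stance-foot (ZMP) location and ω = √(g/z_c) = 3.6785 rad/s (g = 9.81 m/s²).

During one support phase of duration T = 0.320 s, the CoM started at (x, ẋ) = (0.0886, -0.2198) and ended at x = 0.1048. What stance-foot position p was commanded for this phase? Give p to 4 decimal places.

p = -0.0452

ωT = 3.6785·0.320 = 1.177120; cosh(ωT) = 1.776590, sinh(ωT) = 1.468425
x(T) = p + (x₀−p)·cosh(ωT) + (ẋ₀/ω)·sinh(ωT) ⇒ p·(1 − cosh) = x(T) − x₀·cosh − (ẋ₀/ω)·sinh
numerator   = 0.1048 − (0.0886)·1.776590 − (-0.2198/3.6785)·1.468425 = 0.035136
denominator = 1 − 1.776590 = -0.776590
p = 0.035136 / -0.776590 = -0.0452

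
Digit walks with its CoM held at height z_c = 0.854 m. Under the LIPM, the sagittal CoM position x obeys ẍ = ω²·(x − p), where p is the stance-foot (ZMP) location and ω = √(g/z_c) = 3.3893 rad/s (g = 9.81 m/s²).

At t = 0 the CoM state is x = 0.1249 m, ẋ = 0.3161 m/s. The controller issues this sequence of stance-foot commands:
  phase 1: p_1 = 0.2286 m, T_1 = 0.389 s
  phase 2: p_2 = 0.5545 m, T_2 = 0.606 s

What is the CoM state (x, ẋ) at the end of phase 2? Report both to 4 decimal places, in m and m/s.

phase 1: p=0.2286, T=0.389, ωT=1.318438, cosh=2.002565, sinh=1.735012; start (x,ẋ)=(0.124900, 0.316100) → end (x,ẋ)=(0.182748, 0.023205)
phase 2: p=0.5545, T=0.606, ωT=2.053916, cosh=3.963305, sinh=3.835073; start (x,ẋ)=(0.182748, 0.023205) → end (x,ẋ)=(-0.892608, -4.740138)

x = -0.8926, ẋ = -4.7401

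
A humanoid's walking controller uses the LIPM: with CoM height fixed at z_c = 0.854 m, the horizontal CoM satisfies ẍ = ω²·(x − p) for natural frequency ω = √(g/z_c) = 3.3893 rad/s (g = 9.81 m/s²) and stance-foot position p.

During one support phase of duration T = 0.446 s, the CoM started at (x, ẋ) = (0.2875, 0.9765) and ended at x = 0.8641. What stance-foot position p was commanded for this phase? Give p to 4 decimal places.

p = 0.3200

ωT = 3.3893·0.446 = 1.511628; cosh(ωT) = 2.377328, sinh(ωT) = 2.156777
x(T) = p + (x₀−p)·cosh(ωT) + (ẋ₀/ω)·sinh(ωT) ⇒ p·(1 − cosh) = x(T) − x₀·cosh − (ẋ₀/ω)·sinh
numerator   = 0.8641 − (0.2875)·2.377328 − (0.9765/3.3893)·2.156777 = -0.440777
denominator = 1 − 2.377328 = -1.377328
p = -0.440777 / -1.377328 = 0.3200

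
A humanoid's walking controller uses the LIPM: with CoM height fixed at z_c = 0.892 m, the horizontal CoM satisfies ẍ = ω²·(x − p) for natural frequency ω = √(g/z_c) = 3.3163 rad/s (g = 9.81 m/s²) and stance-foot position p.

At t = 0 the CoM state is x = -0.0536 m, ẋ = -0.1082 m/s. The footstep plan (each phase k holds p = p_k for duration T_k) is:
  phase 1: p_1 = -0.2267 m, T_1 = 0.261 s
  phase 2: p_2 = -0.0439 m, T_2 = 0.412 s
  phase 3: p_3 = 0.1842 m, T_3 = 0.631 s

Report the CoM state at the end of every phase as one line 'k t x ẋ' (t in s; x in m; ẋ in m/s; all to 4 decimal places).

phase 1: p=-0.2267, T=0.261, ωT=0.865554, cosh=1.398571, sinh=0.977752; start (x,ẋ)=(-0.053600, -0.108200) → end (x,ẋ)=(-0.016508, 0.409955)
phase 2: p=-0.0439, T=0.412, ωT=1.366316, cosh=2.087961, sinh=1.832917; start (x,ẋ)=(-0.016508, 0.409955) → end (x,ẋ)=(0.239875, 1.022471)
phase 3: p=0.1842, T=0.631, ωT=2.092585, cosh=4.114606, sinh=3.991238; start (x,ẋ)=(0.239875, 1.022471) → end (x,ẋ)=(1.643844, 4.943980)

1 0.2610 -0.0165 0.4100
2 0.6730 0.2399 1.0225
3 1.3040 1.6438 4.9440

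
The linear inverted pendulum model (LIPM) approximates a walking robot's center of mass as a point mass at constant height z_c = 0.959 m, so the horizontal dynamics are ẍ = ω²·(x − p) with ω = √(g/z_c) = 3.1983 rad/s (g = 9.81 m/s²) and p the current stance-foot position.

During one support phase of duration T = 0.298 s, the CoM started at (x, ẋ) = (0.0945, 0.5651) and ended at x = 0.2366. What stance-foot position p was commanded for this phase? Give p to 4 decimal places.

ωT = 3.1983·0.298 = 0.953093; cosh(ωT) = 1.489634, sinh(ωT) = 1.104087
x(T) = p + (x₀−p)·cosh(ωT) + (ẋ₀/ω)·sinh(ωT) ⇒ p·(1 − cosh) = x(T) − x₀·cosh − (ẋ₀/ω)·sinh
numerator   = 0.2366 − (0.0945)·1.489634 − (0.5651/3.1983)·1.104087 = -0.099249
denominator = 1 − 1.489634 = -0.489634
p = -0.099249 / -0.489634 = 0.2027

p = 0.2027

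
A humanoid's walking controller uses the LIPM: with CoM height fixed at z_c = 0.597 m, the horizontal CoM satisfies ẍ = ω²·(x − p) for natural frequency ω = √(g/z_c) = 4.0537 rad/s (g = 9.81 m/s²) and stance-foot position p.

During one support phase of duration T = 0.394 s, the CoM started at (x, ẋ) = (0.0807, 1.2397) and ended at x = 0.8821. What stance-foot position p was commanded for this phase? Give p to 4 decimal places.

ωT = 4.0537·0.394 = 1.597158; cosh(ωT) = 2.570723, sinh(ωT) = 2.368252
x(T) = p + (x₀−p)·cosh(ωT) + (ẋ₀/ω)·sinh(ωT) ⇒ p·(1 − cosh) = x(T) − x₀·cosh − (ẋ₀/ω)·sinh
numerator   = 0.8821 − (0.0807)·2.570723 − (1.2397/4.0537)·2.368252 = -0.049615
denominator = 1 − 2.570723 = -1.570723
p = -0.049615 / -1.570723 = 0.0316

p = 0.0316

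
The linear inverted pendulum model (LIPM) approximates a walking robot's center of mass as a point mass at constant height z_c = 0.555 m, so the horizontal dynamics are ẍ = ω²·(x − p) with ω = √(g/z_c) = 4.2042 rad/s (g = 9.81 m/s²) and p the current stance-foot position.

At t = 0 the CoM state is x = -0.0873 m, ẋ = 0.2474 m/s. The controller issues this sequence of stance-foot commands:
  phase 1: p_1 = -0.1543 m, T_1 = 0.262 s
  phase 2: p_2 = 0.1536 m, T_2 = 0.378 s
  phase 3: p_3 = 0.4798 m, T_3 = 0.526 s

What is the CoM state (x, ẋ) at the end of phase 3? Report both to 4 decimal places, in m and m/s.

x = 0.5514, ẋ = 0.4801

phase 1: p=-0.1543, T=0.262, ωT=1.101500, cosh=1.670524, sinh=1.338152; start (x,ẋ)=(-0.087300, 0.247400) → end (x,ẋ)=(0.036370, 0.790220)
phase 2: p=0.1536, T=0.378, ωT=1.589188, cosh=2.551929, sinh=2.347838; start (x,ẋ)=(0.036370, 0.790220) → end (x,ẋ)=(0.295736, 0.859434)
phase 3: p=0.4798, T=0.526, ωT=2.211409, cosh=4.619059, sinh=4.509513; start (x,ẋ)=(0.295736, 0.859434) → end (x,ẋ)=(0.551446, 0.480132)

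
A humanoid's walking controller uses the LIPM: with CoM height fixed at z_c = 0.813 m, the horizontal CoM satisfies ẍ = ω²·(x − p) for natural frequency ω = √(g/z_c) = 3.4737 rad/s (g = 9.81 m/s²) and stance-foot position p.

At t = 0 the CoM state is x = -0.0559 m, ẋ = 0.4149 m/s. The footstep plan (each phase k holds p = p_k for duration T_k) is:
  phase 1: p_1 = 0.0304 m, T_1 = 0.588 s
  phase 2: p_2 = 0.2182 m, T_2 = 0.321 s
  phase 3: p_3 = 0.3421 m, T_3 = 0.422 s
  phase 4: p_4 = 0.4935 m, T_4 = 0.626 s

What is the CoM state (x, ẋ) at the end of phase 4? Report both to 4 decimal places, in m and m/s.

phase 1: p=0.0304, T=0.588, ωT=2.042536, cosh=3.919917, sinh=3.790217; start (x,ẋ)=(-0.055900, 0.414900) → end (x,ẋ)=(0.144816, 0.490141)
phase 2: p=0.2182, T=0.321, ωT=1.115058, cosh=1.688820, sinh=1.360924; start (x,ẋ)=(0.144816, 0.490141) → end (x,ẋ)=(0.286295, 0.480842)
phase 3: p=0.3421, T=0.422, ωT=1.465901, cosh=2.281158, sinh=2.050288; start (x,ẋ)=(0.286295, 0.480842) → end (x,ẋ)=(0.498608, 0.699428)
phase 4: p=0.4935, T=0.626, ωT=2.174536, cosh=4.455882, sinh=4.342221; start (x,ẋ)=(0.498608, 0.699428) → end (x,ẋ)=(1.390565, 3.193617)

x = 1.3906, ẋ = 3.1936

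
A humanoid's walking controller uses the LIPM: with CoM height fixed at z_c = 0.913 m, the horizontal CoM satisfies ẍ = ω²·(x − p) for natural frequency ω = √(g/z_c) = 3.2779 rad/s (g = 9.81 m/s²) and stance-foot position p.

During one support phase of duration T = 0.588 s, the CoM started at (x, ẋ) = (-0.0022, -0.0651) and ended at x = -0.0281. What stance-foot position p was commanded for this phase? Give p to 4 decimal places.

ωT = 3.2779·0.588 = 1.927405; cosh(ωT) = 3.508591, sinh(ωT) = 3.363066
x(T) = p + (x₀−p)·cosh(ωT) + (ẋ₀/ω)·sinh(ωT) ⇒ p·(1 − cosh) = x(T) − x₀·cosh − (ẋ₀/ω)·sinh
numerator   = -0.0281 − (-0.0022)·3.508591 − (-0.0651/3.2779)·3.363066 = 0.046410
denominator = 1 − 3.508591 = -2.508591
p = 0.046410 / -2.508591 = -0.0185

p = -0.0185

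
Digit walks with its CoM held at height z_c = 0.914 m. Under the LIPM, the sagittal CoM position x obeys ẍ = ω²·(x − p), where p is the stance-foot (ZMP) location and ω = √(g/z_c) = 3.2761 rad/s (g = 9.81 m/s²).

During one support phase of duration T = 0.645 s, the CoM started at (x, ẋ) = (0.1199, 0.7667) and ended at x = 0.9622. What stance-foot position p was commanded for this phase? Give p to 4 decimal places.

ωT = 3.2761·0.645 = 2.113085; cosh(ωT) = 4.197293, sinh(ωT) = 4.076429
x(T) = p + (x₀−p)·cosh(ωT) + (ẋ₀/ω)·sinh(ωT) ⇒ p·(1 − cosh) = x(T) − x₀·cosh − (ẋ₀/ω)·sinh
numerator   = 0.9622 − (0.1199)·4.197293 − (0.7667/3.2761)·4.076429 = -0.495055
denominator = 1 − 4.197293 = -3.197293
p = -0.495055 / -3.197293 = 0.1548

p = 0.1548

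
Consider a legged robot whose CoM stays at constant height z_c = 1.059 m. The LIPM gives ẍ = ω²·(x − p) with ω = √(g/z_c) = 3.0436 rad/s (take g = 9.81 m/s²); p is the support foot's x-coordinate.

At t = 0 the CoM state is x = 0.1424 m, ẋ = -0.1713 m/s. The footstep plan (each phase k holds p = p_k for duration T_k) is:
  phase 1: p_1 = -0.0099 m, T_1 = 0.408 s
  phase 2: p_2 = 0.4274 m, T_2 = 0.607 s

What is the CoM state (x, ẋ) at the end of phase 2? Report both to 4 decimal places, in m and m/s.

x = 0.0649, ẋ = -0.9223

phase 1: p=-0.0099, T=0.408, ωT=1.241789, cosh=1.875334, sinh=1.586467; start (x,ẋ)=(0.142400, -0.171300) → end (x,ẋ)=(0.186424, 0.414147)
phase 2: p=0.4274, T=0.607, ωT=1.847465, cosh=3.250678, sinh=3.093041; start (x,ẋ)=(0.186424, 0.414147) → end (x,ẋ)=(0.064938, -0.922289)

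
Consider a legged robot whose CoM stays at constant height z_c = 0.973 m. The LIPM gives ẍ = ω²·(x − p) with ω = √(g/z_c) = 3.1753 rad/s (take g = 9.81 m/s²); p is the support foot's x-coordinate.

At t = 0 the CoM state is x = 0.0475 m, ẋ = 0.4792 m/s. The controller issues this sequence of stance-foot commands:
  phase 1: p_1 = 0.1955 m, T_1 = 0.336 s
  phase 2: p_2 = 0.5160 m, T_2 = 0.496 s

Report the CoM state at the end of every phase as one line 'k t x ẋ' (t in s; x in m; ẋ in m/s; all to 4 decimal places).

1 0.3360 0.1483 0.1767
2 0.8320 -0.2814 -2.2538

phase 1: p=0.1955, T=0.336, ωT=1.066901, cosh=1.625216, sinh=1.281142; start (x,ẋ)=(0.047500, 0.479200) → end (x,ẋ)=(0.148312, 0.176738)
phase 2: p=0.5160, T=0.496, ωT=1.574949, cosh=2.518756, sinh=2.311738; start (x,ẋ)=(0.148312, 0.176738) → end (x,ẋ)=(-0.281446, -2.253844)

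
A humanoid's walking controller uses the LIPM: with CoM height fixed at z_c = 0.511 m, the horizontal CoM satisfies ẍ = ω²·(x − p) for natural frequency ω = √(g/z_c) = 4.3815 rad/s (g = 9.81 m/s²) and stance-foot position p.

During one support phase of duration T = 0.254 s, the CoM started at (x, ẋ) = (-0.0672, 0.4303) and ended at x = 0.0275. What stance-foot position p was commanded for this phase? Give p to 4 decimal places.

ωT = 4.3815·0.254 = 1.112901; cosh(ωT) = 1.685889, sinh(ωT) = 1.357285
x(T) = p + (x₀−p)·cosh(ωT) + (ẋ₀/ω)·sinh(ωT) ⇒ p·(1 − cosh) = x(T) − x₀·cosh − (ẋ₀/ω)·sinh
numerator   = 0.0275 − (-0.0672)·1.685889 − (0.4303/4.3815)·1.357285 = 0.007495
denominator = 1 − 1.685889 = -0.685889
p = 0.007495 / -0.685889 = -0.0109

p = -0.0109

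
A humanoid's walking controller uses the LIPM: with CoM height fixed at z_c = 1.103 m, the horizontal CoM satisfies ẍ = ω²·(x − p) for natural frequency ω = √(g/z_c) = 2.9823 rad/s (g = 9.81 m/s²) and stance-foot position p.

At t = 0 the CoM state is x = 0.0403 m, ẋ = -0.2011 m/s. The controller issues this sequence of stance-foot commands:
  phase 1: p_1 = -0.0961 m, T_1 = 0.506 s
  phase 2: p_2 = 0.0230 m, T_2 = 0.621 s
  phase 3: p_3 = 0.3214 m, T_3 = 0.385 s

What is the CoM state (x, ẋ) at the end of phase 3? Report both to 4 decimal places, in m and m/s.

phase 1: p=-0.0961, T=0.506, ωT=1.509044, cosh=2.371763, sinh=2.150642; start (x,ẋ)=(0.040300, -0.201100) → end (x,ẋ)=(0.082388, 0.397889)
phase 2: p=0.0230, T=0.621, ωT=1.852008, cosh=3.264763, sinh=3.107842; start (x,ẋ)=(0.082388, 0.397889) → end (x,ẋ)=(0.631526, 1.849453)
phase 3: p=0.3214, T=0.385, ωT=1.148186, cosh=1.734840, sinh=1.417628; start (x,ẋ)=(0.631526, 1.849453) → end (x,ẋ)=(1.738552, 4.519654)

x = 1.7386, ẋ = 4.5197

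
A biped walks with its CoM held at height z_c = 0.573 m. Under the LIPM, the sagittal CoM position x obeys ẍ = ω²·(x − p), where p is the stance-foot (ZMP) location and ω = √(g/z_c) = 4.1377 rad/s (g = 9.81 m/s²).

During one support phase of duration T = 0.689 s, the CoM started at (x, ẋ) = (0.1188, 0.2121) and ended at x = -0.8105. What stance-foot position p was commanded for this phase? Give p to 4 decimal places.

ωT = 4.1377·0.689 = 2.850875; cosh(ωT) = 8.680357, sinh(ωT) = 8.622563
x(T) = p + (x₀−p)·cosh(ωT) + (ẋ₀/ω)·sinh(ωT) ⇒ p·(1 − cosh) = x(T) − x₀·cosh − (ẋ₀/ω)·sinh
numerator   = -0.8105 − (0.1188)·8.680357 − (0.2121/4.1377)·8.622563 = -2.283722
denominator = 1 − 8.680357 = -7.680357
p = -2.283722 / -7.680357 = 0.2973

p = 0.2973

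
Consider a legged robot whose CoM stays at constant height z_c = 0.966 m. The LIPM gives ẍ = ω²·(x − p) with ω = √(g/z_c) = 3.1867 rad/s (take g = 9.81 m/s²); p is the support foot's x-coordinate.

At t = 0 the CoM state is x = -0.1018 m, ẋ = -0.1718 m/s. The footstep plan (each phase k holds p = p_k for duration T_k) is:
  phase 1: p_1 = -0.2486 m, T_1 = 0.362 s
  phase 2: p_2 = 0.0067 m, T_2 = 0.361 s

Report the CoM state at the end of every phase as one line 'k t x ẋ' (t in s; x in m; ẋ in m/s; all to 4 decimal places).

1 0.3620 -0.0697 0.3682
2 0.7230 0.0381 0.2937

phase 1: p=-0.2486, T=0.362, ωT=1.153585, cosh=1.742520, sinh=1.427017; start (x,ẋ)=(-0.101800, -0.171800) → end (x,ẋ)=(-0.069731, 0.368204)
phase 2: p=0.0067, T=0.361, ωT=1.150399, cosh=1.737981, sinh=1.421471; start (x,ẋ)=(-0.069731, 0.368204) → end (x,ẋ)=(0.038107, 0.293716)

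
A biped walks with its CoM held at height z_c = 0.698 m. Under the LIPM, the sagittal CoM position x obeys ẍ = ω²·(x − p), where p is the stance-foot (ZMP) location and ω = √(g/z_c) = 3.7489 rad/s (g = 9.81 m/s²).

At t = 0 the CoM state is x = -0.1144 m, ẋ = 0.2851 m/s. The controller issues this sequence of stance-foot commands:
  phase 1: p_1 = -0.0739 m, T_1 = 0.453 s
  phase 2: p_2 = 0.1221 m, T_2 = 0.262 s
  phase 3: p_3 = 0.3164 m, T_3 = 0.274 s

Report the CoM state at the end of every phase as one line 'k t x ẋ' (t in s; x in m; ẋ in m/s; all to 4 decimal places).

1 0.4530 0.0126 0.4041
2 0.7150 0.0791 0.1438
3 0.9890 -0.0108 -0.8567

phase 1: p=-0.0739, T=0.453, ωT=1.698252, cosh=2.823694, sinh=2.640691; start (x,ẋ)=(-0.114400, 0.285100) → end (x,ẋ)=(0.012562, 0.404098)
phase 2: p=0.1221, T=0.262, ωT=0.982212, cosh=1.522419, sinh=1.147937; start (x,ẋ)=(0.012562, 0.404098) → end (x,ẋ)=(0.079075, 0.143810)
phase 3: p=0.3164, T=0.274, ωT=1.027199, cosh=1.575619, sinh=1.217611; start (x,ẋ)=(0.079075, 0.143810) → end (x,ẋ)=(-0.010825, -0.856727)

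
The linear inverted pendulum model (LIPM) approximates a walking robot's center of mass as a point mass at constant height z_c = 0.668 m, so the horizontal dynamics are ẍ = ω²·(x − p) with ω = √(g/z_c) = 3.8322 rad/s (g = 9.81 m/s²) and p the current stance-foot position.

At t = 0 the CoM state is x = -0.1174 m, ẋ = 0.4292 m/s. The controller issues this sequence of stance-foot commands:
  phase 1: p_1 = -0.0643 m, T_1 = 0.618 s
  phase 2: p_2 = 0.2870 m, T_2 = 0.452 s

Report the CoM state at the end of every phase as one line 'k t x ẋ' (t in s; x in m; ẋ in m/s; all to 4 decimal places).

phase 1: p=-0.0643, T=0.618, ωT=2.368300, cosh=5.386429, sinh=5.292789; start (x,ẋ)=(-0.117400, 0.429200) → end (x,ẋ)=(0.242464, 1.234827)
phase 2: p=0.2870, T=0.452, ωT=1.732154, cosh=2.914861, sinh=2.737958; start (x,ẋ)=(0.242464, 1.234827) → end (x,ẋ)=(1.039420, 3.132060)

1 0.6180 0.2425 1.2348
2 1.0700 1.0394 3.1321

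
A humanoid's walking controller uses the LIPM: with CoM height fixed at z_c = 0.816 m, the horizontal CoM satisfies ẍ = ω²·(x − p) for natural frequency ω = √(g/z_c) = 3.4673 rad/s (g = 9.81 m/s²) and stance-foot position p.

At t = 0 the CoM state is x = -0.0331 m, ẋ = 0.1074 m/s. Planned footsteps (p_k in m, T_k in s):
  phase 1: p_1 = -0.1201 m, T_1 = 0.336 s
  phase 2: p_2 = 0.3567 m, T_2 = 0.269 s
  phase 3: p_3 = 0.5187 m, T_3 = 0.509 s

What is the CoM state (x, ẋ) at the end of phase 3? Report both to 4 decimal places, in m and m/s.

x = -0.7153, ẋ = -4.0753

phase 1: p=-0.1201, T=0.336, ωT=1.165013, cosh=1.758941, sinh=1.447023; start (x,ẋ)=(-0.033100, 0.107400) → end (x,ẋ)=(0.077750, 0.625412)
phase 2: p=0.3567, T=0.269, ωT=0.932704, cosh=1.467430, sinh=1.073941; start (x,ẋ)=(0.077750, 0.625412) → end (x,ẋ)=(0.141071, -0.120973)
phase 3: p=0.5187, T=0.509, ωT=1.764856, cosh=3.005970, sinh=2.834759; start (x,ẋ)=(0.141071, -0.120973) → end (x,ẋ)=(-0.715344, -4.075338)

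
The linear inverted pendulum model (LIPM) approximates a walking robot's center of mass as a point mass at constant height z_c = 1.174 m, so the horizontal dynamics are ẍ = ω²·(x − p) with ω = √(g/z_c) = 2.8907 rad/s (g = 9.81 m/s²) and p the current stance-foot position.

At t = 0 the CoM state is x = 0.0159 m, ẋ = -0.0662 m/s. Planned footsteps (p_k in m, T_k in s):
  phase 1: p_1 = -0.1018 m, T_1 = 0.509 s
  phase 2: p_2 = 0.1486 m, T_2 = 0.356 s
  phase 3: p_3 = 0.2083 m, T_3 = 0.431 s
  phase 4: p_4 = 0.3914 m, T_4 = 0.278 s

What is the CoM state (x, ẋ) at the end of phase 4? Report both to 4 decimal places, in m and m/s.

phase 1: p=-0.1018, T=0.509, ωT=1.471366, cosh=2.292397, sinh=2.062785; start (x,ẋ)=(0.015900, -0.066200) → end (x,ẋ)=(0.120775, 0.550076)
phase 2: p=0.1486, T=0.356, ωT=1.029089, cosh=1.577924, sinh=1.220592; start (x,ẋ)=(0.120775, 0.550076) → end (x,ẋ)=(0.336963, 0.769802)
phase 3: p=0.2083, T=0.431, ωT=1.245892, cosh=1.881859, sinh=1.594174; start (x,ẋ)=(0.336963, 0.769802) → end (x,ẋ)=(0.874959, 2.041572)
phase 4: p=0.3914, T=0.278, ωT=0.803615, cosh=1.340654, sinh=0.892946; start (x,ẋ)=(0.874959, 2.041572) → end (x,ẋ)=(1.670333, 3.985222)

x = 1.6703, ẋ = 3.9852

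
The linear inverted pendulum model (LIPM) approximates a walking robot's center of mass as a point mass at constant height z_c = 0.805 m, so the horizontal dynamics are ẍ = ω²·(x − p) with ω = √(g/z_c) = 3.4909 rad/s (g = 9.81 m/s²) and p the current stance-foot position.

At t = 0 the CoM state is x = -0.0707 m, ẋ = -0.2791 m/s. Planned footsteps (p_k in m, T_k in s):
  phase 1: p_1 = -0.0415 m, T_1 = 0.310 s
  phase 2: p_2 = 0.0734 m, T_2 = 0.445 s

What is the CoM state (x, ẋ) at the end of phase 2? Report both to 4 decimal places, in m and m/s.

x = -0.9700, ẋ = -3.5702

phase 1: p=-0.0415, T=0.310, ωT=1.082179, cosh=1.644980, sinh=1.306123; start (x,ẋ)=(-0.070700, -0.279100) → end (x,ẋ)=(-0.193959, -0.592253)
phase 2: p=0.0734, T=0.445, ωT=1.553451, cosh=2.469636, sinh=2.258119; start (x,ẋ)=(-0.193959, -0.592253) → end (x,ẋ)=(-0.969983, -3.570203)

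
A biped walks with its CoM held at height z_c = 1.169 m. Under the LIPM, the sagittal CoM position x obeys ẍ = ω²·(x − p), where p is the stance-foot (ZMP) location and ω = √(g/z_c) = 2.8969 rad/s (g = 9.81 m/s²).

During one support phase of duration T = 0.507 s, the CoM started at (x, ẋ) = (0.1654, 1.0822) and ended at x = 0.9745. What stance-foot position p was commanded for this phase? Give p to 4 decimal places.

p = 0.1337

ωT = 2.8969·0.507 = 1.468728; cosh(ωT) = 2.286963, sinh(ωT) = 2.056745
x(T) = p + (x₀−p)·cosh(ωT) + (ẋ₀/ω)·sinh(ωT) ⇒ p·(1 − cosh) = x(T) − x₀·cosh − (ẋ₀/ω)·sinh
numerator   = 0.9745 − (0.1654)·2.286963 − (1.0822/2.8969)·2.056745 = -0.172105
denominator = 1 − 2.286963 = -1.286963
p = -0.172105 / -1.286963 = 0.1337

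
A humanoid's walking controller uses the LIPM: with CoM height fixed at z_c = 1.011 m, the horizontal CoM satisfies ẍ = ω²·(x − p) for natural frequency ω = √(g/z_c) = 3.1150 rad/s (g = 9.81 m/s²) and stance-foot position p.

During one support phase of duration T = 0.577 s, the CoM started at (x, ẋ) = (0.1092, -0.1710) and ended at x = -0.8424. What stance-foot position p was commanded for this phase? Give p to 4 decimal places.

p = 0.4857

ωT = 3.1150·0.577 = 1.797355; cosh(ωT) = 3.099702, sinh(ωT) = 2.933965
x(T) = p + (x₀−p)·cosh(ωT) + (ẋ₀/ω)·sinh(ωT) ⇒ p·(1 − cosh) = x(T) − x₀·cosh − (ẋ₀/ω)·sinh
numerator   = -0.8424 − (0.1092)·3.099702 − (-0.1710/3.1150)·2.933965 = -1.019825
denominator = 1 − 3.099702 = -2.099702
p = -1.019825 / -2.099702 = 0.4857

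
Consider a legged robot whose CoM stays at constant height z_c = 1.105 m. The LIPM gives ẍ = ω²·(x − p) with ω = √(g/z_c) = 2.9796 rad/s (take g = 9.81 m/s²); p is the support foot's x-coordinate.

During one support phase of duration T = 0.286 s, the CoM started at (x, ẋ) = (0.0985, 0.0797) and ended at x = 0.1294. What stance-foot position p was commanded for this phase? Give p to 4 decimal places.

ωT = 2.9796·0.286 = 0.852166; cosh(ωT) = 1.385605, sinh(ωT) = 0.959114
x(T) = p + (x₀−p)·cosh(ωT) + (ẋ₀/ω)·sinh(ωT) ⇒ p·(1 − cosh) = x(T) − x₀·cosh − (ẋ₀/ω)·sinh
numerator   = 0.1294 − (0.0985)·1.385605 − (0.0797/2.9796)·0.959114 = -0.032737
denominator = 1 − 1.385605 = -0.385605
p = -0.032737 / -0.385605 = 0.0849

p = 0.0849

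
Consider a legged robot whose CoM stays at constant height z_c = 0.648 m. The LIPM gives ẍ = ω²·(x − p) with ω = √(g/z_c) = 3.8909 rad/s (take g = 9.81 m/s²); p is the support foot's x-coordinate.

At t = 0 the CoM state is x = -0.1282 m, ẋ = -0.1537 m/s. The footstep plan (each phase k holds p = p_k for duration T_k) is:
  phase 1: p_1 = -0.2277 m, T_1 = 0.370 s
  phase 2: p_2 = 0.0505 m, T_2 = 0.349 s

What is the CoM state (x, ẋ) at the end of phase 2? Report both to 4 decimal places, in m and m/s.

x = -0.0298, ẋ = -0.0669

phase 1: p=-0.2277, T=0.370, ωT=1.439633, cosh=2.228081, sinh=1.991066; start (x,ẋ)=(-0.128200, -0.153700) → end (x,ẋ)=(-0.084658, 0.428374)
phase 2: p=0.0505, T=0.349, ωT=1.357924, cosh=2.072654, sinh=1.815460; start (x,ẋ)=(-0.084658, 0.428374) → end (x,ẋ)=(-0.029760, -0.066853)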